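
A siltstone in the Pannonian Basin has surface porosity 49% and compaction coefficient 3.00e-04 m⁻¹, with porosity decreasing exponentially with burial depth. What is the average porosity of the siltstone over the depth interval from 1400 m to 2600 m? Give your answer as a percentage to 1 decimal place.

Working in km (1 km = 1000 m; k in km⁻¹ = k in m⁻¹ × 1000):
⟨φ⟩ = (1/(Z₂−Z₁)) ∫ φ₀ e^(−kZ) dZ = φ₀·(e^(−k·Z₁) − e^(−k·Z₂)) / (k·(Z₂−Z₁))
e^(−0.3×1.4) = 0.6570; e^(−0.3×2.6) = 0.4584
⟨φ⟩ = 0.49 × (0.6570 − 0.4584) / (0.3 × 1.2) = 0.49 × 0.5518 = 0.2704

27.0%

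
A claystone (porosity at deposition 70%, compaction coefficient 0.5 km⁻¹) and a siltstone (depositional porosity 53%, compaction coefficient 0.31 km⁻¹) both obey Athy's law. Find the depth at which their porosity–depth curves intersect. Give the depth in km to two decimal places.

Set phi₀ₐ e^(−cₐz) = phi₀ᵦ e^(−cᵦz) ⇒ ln(phi₀ₐ/phi₀ᵦ) = (cₐ − cᵦ)·z
z = ln(0.7/0.53) / (0.5 − 0.31) = 0.2782 / 0.19 = 1.464 km

1.46 km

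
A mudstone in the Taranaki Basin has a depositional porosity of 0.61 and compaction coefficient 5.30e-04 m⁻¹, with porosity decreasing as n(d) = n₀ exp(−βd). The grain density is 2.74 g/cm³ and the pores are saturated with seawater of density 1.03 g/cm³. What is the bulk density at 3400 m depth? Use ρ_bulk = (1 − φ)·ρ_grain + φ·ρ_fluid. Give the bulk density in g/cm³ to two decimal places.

Working in km (1 km = 1000 m; β in km⁻¹ = β in m⁻¹ × 1000):
Porosity at depth: n = 0.61·exp(−0.53×3.4) = 0.61×0.1650 = 0.1006
Bulk density: ρ_b = (1−n)ρ_g + n·ρ_f = 0.8994×2.74 + 0.1006×1.03
       = 2.464 + 0.104 = 2.568 g/cm³

2.57 g/cm³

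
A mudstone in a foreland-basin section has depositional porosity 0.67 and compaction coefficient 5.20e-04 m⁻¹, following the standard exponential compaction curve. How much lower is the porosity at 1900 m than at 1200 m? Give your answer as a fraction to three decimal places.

0.110

Working in km (1 km = 1000 m; k in km⁻¹ = k in m⁻¹ × 1000):
φ(1.2) = 0.67·e^(−0.52×1.2) = 0.3590
φ(1.9) = 0.67·e^(−0.52×1.9) = 0.2495
Δφ = 0.3590 − 0.2495 = 0.1095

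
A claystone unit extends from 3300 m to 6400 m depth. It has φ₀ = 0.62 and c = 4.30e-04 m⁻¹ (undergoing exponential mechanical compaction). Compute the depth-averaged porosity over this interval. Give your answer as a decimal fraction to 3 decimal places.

Working in km (1 km = 1000 m; c in km⁻¹ = c in m⁻¹ × 1000):
⟨φ⟩ = (1/(d₂−d₁)) ∫ φ₀ e^(−cd) dd = φ₀·(e^(−c·d₁) − e^(−c·d₂)) / (c·(d₂−d₁))
e^(−0.43×3.3) = 0.2420; e^(−0.43×6.4) = 0.0638
⟨φ⟩ = 0.62 × (0.2420 − 0.0638) / (0.43 × 3.1) = 0.62 × 0.1337 = 0.0829

0.083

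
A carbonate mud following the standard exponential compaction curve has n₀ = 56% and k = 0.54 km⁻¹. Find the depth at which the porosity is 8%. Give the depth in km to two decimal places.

Invert Athy's law: Z = ln(n₀/n) / k
Z = ln(0.56/0.08) / 0.54 = ln(7) / 0.54 = 1.9459 / 0.54 = 3.604 km

3.60 km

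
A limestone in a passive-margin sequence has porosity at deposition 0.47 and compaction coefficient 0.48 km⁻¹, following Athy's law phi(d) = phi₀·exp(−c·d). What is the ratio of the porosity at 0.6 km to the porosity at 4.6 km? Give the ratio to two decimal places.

phi(d₁)/phi(d₂) = e^(−c·d₁)/e^(−c·d₂) = e^{c(d₂−d₁)}
= exp(0.48 × 4) = exp(1.92) = 6.8210

6.82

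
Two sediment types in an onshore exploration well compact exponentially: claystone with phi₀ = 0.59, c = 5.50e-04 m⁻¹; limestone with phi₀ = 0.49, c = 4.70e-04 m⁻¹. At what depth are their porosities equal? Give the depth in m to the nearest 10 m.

2320 m

Working in km (1 km = 1000 m; c in km⁻¹ = c in m⁻¹ × 1000):
Set phi₀ₐ e^(−cₐd) = phi₀ᵦ e^(−cᵦd) ⇒ ln(phi₀ₐ/phi₀ᵦ) = (cₐ − cᵦ)·d
d = ln(0.59/0.49) / (0.55 − 0.47) = 0.1857 / 0.08 = 2.321 km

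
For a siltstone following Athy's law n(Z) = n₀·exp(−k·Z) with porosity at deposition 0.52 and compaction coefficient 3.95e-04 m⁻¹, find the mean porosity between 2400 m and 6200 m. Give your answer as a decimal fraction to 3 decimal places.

Working in km (1 km = 1000 m; k in km⁻¹ = k in m⁻¹ × 1000):
⟨n⟩ = (1/(Z₂−Z₁)) ∫ n₀ e^(−kZ) dZ = n₀·(e^(−k·Z₁) − e^(−k·Z₂)) / (k·(Z₂−Z₁))
e^(−0.395×2.4) = 0.3875; e^(−0.395×6.2) = 0.0864
⟨n⟩ = 0.52 × (0.3875 − 0.0864) / (0.395 × 3.8) = 0.52 × 0.2006 = 0.1043

0.104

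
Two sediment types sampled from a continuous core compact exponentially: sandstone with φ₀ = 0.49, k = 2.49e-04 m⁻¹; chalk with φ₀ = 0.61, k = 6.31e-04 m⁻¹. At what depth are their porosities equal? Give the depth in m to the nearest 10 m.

570 m

Working in km (1 km = 1000 m; k in km⁻¹ = k in m⁻¹ × 1000):
Set φ₀ₐ e^(−kₐZ) = φ₀ᵦ e^(−kᵦZ) ⇒ ln(φ₀ₐ/φ₀ᵦ) = (kₐ − kᵦ)·Z
Z = ln(0.49/0.61) / (0.249 − 0.631) = -0.2191 / -0.382 = 0.573 km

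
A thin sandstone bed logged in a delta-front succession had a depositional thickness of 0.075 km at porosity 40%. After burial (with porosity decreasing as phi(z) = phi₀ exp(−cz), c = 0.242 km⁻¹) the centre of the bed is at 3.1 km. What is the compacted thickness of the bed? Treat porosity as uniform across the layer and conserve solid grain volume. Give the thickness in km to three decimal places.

Porosity at 3.1 km: phi = 0.4·exp(−0.242×3.1) = 0.1889
Solid-volume conservation: h(1−phi) = h₀(1−phi₀) ⇒ h = h₀·(1−phi₀)/(1−phi)
h = 0.075 × (1 − 0.4)/(1 − 0.1889) = 0.075 × 0.7397 = 0.0555 km

0.055 km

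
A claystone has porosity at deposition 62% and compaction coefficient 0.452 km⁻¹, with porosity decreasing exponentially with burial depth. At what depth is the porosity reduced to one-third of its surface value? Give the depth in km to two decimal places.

n/n₀ = 1/3 ⇒ exp(−k·Z) = 1/3 ⇒ Z = ln(3) / k
Z = 1.0986 / 0.452 = 2.431 km

2.43 km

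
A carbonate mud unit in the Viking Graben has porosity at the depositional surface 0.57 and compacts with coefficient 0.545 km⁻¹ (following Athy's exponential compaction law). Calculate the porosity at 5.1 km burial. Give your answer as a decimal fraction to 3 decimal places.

φ = φ₀·exp(−β·z) = 0.57 × exp(−0.545 × 5.1) = 0.57 × exp(−2.78)
  = 0.57 × 0.0621 = 0.0354

0.035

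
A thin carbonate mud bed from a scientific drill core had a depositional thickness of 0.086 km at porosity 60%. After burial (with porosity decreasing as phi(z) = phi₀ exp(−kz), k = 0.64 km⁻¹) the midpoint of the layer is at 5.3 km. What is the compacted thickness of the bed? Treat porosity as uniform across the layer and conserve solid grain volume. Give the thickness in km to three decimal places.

Porosity at 5.3 km: phi = 0.6·exp(−0.64×5.3) = 0.0202
Solid-volume conservation: h(1−phi) = h₀(1−phi₀) ⇒ h = h₀·(1−phi₀)/(1−phi)
h = 0.086 × (1 − 0.6)/(1 − 0.0202) = 0.086 × 0.4082 = 0.0351 km

0.035 km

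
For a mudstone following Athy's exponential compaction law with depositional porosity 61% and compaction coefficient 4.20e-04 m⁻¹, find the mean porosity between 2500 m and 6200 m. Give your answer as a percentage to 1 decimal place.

10.8%

Working in km (1 km = 1000 m; β in km⁻¹ = β in m⁻¹ × 1000):
⟨phi⟩ = (1/(Z₂−Z₁)) ∫ phi₀ e^(−βZ) dZ = phi₀·(e^(−β·Z₁) − e^(−β·Z₂)) / (β·(Z₂−Z₁))
e^(−0.42×2.5) = 0.3499; e^(−0.42×6.2) = 0.0740
⟨phi⟩ = 0.61 × (0.3499 − 0.0740) / (0.42 × 3.7) = 0.61 × 0.1776 = 0.1083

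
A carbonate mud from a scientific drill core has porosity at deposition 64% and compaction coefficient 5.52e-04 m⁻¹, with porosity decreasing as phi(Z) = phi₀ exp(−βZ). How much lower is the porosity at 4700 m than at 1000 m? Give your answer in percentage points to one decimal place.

Working in km (1 km = 1000 m; β in km⁻¹ = β in m⁻¹ × 1000):
phi(1) = 0.64·e^(−0.552×1) = 0.3685
phi(4.7) = 0.64·e^(−0.552×4.7) = 0.0478
Δphi = 0.3685 − 0.0478 = 0.3207

32.1 percentage points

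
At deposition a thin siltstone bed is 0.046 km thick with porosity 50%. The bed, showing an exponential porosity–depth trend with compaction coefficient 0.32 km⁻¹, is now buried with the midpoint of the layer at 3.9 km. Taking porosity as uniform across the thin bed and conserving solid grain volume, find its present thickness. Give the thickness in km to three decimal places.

0.027 km

Porosity at 3.9 km: φ = 0.5·exp(−0.32×3.9) = 0.1435
Solid-volume conservation: h(1−φ) = h₀(1−φ₀) ⇒ h = h₀·(1−φ₀)/(1−φ)
h = 0.046 × (1 − 0.5)/(1 − 0.1435) = 0.046 × 0.5838 = 0.0269 km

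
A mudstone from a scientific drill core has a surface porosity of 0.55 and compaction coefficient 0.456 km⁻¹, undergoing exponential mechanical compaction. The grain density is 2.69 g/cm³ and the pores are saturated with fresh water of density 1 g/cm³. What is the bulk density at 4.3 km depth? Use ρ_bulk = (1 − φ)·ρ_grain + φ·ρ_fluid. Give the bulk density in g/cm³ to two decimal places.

Porosity at depth: phi = 0.55·exp(−0.456×4.3) = 0.55×0.1407 = 0.0774
Bulk density: ρ_b = (1−phi)ρ_g + phi·ρ_f = 0.9226×2.69 + 0.0774×1
       = 2.482 + 0.077 = 2.559 g/cm³

2.56 g/cm³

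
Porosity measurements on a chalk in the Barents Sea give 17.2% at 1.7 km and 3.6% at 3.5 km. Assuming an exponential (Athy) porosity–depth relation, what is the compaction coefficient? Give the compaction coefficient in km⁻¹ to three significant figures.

0.869 km⁻¹

Athy: φ(z) = φ₀ e^(−kz) ⇒ φ₁/φ₂ = e^{k(z₂−z₁)} ⇒ k = ln(φ₁/φ₂)/(z₂−z₁)
k = ln(0.172/0.036) / (3.5 − 1.7) = ln(4.778) / 1.8 = 1.5640 / 1.8 = 0.8689 km⁻¹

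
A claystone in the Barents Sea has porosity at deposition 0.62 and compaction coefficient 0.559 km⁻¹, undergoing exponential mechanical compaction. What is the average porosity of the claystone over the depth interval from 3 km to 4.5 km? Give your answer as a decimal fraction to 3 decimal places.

0.078

⟨phi⟩ = (1/(Z₂−Z₁)) ∫ phi₀ e^(−kZ) dZ = phi₀·(e^(−k·Z₁) − e^(−k·Z₂)) / (k·(Z₂−Z₁))
e^(−0.559×3) = 0.1869; e^(−0.559×4.5) = 0.0808
⟨phi⟩ = 0.62 × (0.1869 − 0.0808) / (0.559 × 1.5) = 0.62 × 0.1265 = 0.0785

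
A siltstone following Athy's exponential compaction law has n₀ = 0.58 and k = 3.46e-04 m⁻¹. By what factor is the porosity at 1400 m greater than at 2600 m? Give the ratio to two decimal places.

Working in km (1 km = 1000 m; k in km⁻¹ = k in m⁻¹ × 1000):
n(d₁)/n(d₂) = e^(−k·d₁)/e^(−k·d₂) = e^{k(d₂−d₁)}
= exp(0.346 × 1.2) = exp(0.4152) = 1.5147

1.51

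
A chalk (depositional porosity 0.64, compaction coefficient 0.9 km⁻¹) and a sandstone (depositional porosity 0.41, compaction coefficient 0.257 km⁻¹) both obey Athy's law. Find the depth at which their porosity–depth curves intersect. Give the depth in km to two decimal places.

Set phi₀ₐ e^(−cₐz) = phi₀ᵦ e^(−cᵦz) ⇒ ln(phi₀ₐ/phi₀ᵦ) = (cₐ − cᵦ)·z
z = ln(0.64/0.41) / (0.9 − 0.257) = 0.4453 / 0.643 = 0.693 km

0.69 km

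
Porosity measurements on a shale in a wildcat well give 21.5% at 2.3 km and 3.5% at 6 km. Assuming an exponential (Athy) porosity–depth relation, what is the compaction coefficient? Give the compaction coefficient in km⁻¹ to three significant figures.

0.491 km⁻¹

Athy: φ(d) = φ₀ e^(−kd) ⇒ φ₁/φ₂ = e^{k(d₂−d₁)} ⇒ k = ln(φ₁/φ₂)/(d₂−d₁)
k = ln(0.215/0.035) / (6 − 2.3) = ln(6.143) / 3.7 = 1.8153 / 3.7 = 0.4906 km⁻¹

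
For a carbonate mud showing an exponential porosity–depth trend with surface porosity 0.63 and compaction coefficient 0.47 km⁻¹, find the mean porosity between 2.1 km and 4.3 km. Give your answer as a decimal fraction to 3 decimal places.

0.146

⟨phi⟩ = (1/(d₂−d₁)) ∫ phi₀ e^(−cd) dd = phi₀·(e^(−c·d₁) − e^(−c·d₂)) / (c·(d₂−d₁))
e^(−0.47×2.1) = 0.3727; e^(−0.47×4.3) = 0.1325
⟨phi⟩ = 0.63 × (0.3727 − 0.1325) / (0.47 × 2.2) = 0.63 × 0.2323 = 0.1463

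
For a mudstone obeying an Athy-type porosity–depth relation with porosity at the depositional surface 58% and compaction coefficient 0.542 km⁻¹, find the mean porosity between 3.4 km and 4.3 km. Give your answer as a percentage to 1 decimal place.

7.3%

⟨n⟩ = (1/(z₂−z₁)) ∫ n₀ e^(−cz) dz = n₀·(e^(−c·z₁) − e^(−c·z₂)) / (c·(z₂−z₁))
e^(−0.542×3.4) = 0.1584; e^(−0.542×4.3) = 0.0972
⟨n⟩ = 0.58 × (0.1584 − 0.0972) / (0.542 × 0.9) = 0.58 × 0.1253 = 0.0727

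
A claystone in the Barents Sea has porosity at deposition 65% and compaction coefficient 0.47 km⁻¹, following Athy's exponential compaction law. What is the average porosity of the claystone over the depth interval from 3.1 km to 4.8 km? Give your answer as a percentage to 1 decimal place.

10.4%

⟨phi⟩ = (1/(Z₂−Z₁)) ∫ phi₀ e^(−βZ) dZ = phi₀·(e^(−β·Z₁) − e^(−β·Z₂)) / (β·(Z₂−Z₁))
e^(−0.47×3.1) = 0.2329; e^(−0.47×4.8) = 0.1048
⟨phi⟩ = 0.65 × (0.2329 − 0.1048) / (0.47 × 1.7) = 0.65 × 0.1604 = 0.1043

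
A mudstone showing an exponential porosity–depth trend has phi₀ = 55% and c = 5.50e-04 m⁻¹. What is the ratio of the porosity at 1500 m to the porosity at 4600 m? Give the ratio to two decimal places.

5.50

Working in km (1 km = 1000 m; c in km⁻¹ = c in m⁻¹ × 1000):
phi(d₁)/phi(d₂) = e^(−c·d₁)/e^(−c·d₂) = e^{c(d₂−d₁)}
= exp(0.55 × 3.1) = exp(1.705) = 5.5014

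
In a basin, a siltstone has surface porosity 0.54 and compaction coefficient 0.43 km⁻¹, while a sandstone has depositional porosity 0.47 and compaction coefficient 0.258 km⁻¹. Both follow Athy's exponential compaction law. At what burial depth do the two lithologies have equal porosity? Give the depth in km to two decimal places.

Set n₀ₐ e^(−cₐd) = n₀ᵦ e^(−cᵦd) ⇒ ln(n₀ₐ/n₀ᵦ) = (cₐ − cᵦ)·d
d = ln(0.54/0.47) / (0.43 − 0.258) = 0.1388 / 0.172 = 0.807 km

0.81 km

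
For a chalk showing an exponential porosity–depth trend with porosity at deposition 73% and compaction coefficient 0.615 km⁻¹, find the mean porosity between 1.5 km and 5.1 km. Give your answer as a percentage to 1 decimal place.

11.7%

⟨n⟩ = (1/(Z₂−Z₁)) ∫ n₀ e^(−kZ) dZ = n₀·(e^(−k·Z₁) − e^(−k·Z₂)) / (k·(Z₂−Z₁))
e^(−0.615×1.5) = 0.3975; e^(−0.615×5.1) = 0.0434
⟨n⟩ = 0.73 × (0.3975 − 0.0434) / (0.615 × 3.6) = 0.73 × 0.1599 = 0.1168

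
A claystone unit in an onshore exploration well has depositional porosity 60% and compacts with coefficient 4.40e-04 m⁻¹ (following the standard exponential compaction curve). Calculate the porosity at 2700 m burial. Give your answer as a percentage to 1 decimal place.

Working in km (1 km = 1000 m; β in km⁻¹ = β in m⁻¹ × 1000):
n = n₀·exp(−β·z) = 0.6 × exp(−0.44 × 2.7) = 0.6 × exp(−1.188)
  = 0.6 × 0.3048 = 0.1829

18.3%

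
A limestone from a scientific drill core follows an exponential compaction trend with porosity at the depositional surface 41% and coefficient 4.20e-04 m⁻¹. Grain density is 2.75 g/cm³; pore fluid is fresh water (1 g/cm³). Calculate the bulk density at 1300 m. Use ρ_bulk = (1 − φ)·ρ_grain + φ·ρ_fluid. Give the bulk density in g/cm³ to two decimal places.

Working in km (1 km = 1000 m; β in km⁻¹ = β in m⁻¹ × 1000):
Porosity at depth: n = 0.41·exp(−0.42×1.3) = 0.41×0.5793 = 0.2375
Bulk density: ρ_b = (1−n)ρ_g + n·ρ_f = 0.7625×2.75 + 0.2375×1
       = 2.097 + 0.237 = 2.334 g/cm³

2.33 g/cm³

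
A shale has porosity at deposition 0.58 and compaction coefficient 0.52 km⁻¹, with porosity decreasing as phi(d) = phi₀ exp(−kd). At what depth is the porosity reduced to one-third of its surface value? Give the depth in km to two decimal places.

2.11 km

phi/phi₀ = 1/3 ⇒ exp(−k·d) = 1/3 ⇒ d = ln(3) / k
d = 1.0986 / 0.52 = 2.113 km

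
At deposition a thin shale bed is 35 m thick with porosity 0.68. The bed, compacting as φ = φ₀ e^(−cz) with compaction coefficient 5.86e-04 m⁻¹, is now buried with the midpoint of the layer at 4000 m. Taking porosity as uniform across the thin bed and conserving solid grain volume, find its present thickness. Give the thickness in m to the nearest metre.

Working in km (1 km = 1000 m; c in km⁻¹ = c in m⁻¹ × 1000):
Porosity at 4 km: φ = 0.68·exp(−0.586×4) = 0.0652
Solid-volume conservation: h(1−φ) = h₀(1−φ₀) ⇒ h = h₀·(1−φ₀)/(1−φ)
h = 0.035 × (1 − 0.68)/(1 − 0.0652) = 0.035 × 0.3423 = 0.0120 km

12 m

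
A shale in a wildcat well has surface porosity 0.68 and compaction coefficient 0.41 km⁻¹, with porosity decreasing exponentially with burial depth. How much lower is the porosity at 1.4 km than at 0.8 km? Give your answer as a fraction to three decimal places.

0.107

φ(0.8) = 0.68·e^(−0.41×0.8) = 0.4898
φ(1.4) = 0.68·e^(−0.41×1.4) = 0.3830
Δφ = 0.4898 − 0.3830 = 0.1068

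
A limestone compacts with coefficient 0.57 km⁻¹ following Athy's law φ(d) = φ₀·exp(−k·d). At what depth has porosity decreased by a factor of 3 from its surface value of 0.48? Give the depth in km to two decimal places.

φ/φ₀ = 1/3 ⇒ exp(−k·d) = 1/3 ⇒ d = ln(3) / k
d = 1.0986 / 0.57 = 1.927 km

1.93 km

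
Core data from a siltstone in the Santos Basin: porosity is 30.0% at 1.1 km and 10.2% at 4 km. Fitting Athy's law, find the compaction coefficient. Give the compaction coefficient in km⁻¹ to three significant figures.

0.372 km⁻¹

Athy: n(Z) = n₀ e^(−βZ) ⇒ n₁/n₂ = e^{β(Z₂−Z₁)} ⇒ β = ln(n₁/n₂)/(Z₂−Z₁)
β = ln(0.3/0.102) / (4 − 1.1) = ln(2.941) / 2.9 = 1.0788 / 2.9 = 0.372 km⁻¹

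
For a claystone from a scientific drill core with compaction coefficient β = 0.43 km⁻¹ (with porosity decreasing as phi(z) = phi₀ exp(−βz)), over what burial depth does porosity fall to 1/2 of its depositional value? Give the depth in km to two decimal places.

1.61 km

phi/phi₀ = 1/2 ⇒ exp(−β·z) = 1/2 ⇒ z = ln(2) / β
z = 0.6931 / 0.43 = 1.612 km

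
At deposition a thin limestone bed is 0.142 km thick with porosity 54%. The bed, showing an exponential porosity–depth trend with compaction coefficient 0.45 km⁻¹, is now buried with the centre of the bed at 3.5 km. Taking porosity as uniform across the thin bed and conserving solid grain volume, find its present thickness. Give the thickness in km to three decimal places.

0.074 km

Porosity at 3.5 km: phi = 0.54·exp(−0.45×3.5) = 0.1118
Solid-volume conservation: h(1−phi) = h₀(1−phi₀) ⇒ h = h₀·(1−phi₀)/(1−phi)
h = 0.142 × (1 − 0.54)/(1 − 0.1118) = 0.142 × 0.5179 = 0.0735 km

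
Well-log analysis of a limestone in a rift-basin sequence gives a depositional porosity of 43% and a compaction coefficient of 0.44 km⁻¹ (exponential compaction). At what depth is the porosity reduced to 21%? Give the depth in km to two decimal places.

1.63 km

Invert Athy's law: d = ln(phi₀/phi) / k
d = ln(0.43/0.21) / 0.44 = ln(2.048) / 0.44 = 0.7167 / 0.44 = 1.629 km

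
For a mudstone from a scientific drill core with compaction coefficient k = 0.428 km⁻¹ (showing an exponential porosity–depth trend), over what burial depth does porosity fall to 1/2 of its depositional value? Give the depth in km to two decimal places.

1.62 km

phi/phi₀ = 1/2 ⇒ exp(−k·d) = 1/2 ⇒ d = ln(2) / k
d = 0.6931 / 0.428 = 1.620 km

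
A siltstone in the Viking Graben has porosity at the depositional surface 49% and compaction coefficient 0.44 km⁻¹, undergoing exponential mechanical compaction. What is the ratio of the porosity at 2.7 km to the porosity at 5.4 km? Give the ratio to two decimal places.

3.28

φ(z₁)/φ(z₂) = e^(−k·z₁)/e^(−k·z₂) = e^{k(z₂−z₁)}
= exp(0.44 × 2.7) = exp(1.188) = 3.2805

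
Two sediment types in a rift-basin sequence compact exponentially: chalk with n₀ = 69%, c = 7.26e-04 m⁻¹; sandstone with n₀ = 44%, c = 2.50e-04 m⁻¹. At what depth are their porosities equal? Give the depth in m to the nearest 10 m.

950 m

Working in km (1 km = 1000 m; c in km⁻¹ = c in m⁻¹ × 1000):
Set n₀ₐ e^(−cₐz) = n₀ᵦ e^(−cᵦz) ⇒ ln(n₀ₐ/n₀ᵦ) = (cₐ − cᵦ)·z
z = ln(0.69/0.44) / (0.726 − 0.25) = 0.4499 / 0.476 = 0.945 km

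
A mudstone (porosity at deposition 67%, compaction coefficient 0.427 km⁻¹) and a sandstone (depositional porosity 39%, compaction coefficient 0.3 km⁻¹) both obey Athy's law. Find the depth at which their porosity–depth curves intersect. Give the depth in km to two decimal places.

Set phi₀ₐ e^(−cₐz) = phi₀ᵦ e^(−cᵦz) ⇒ ln(phi₀ₐ/phi₀ᵦ) = (cₐ − cᵦ)·z
z = ln(0.67/0.39) / (0.427 − 0.3) = 0.5411 / 0.127 = 4.261 km

4.26 km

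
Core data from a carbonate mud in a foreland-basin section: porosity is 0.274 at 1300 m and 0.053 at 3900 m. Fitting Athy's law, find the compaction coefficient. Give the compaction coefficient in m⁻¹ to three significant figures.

0.000632 m⁻¹

Working in km (1 km = 1000 m; k in km⁻¹ = k in m⁻¹ × 1000):
Athy: φ(Z) = φ₀ e^(−kZ) ⇒ φ₁/φ₂ = e^{k(Z₂−Z₁)} ⇒ k = ln(φ₁/φ₂)/(Z₂−Z₁)
k = ln(0.274/0.053) / (3.9 − 1.3) = ln(5.17) / 2.6 = 1.6428 / 2.6 = 0.6319 km⁻¹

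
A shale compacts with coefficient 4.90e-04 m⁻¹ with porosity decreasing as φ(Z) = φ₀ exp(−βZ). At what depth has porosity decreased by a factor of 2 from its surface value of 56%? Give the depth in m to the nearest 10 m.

1410 m

Working in km (1 km = 1000 m; β in km⁻¹ = β in m⁻¹ × 1000):
φ/φ₀ = 1/2 ⇒ exp(−β·Z) = 1/2 ⇒ Z = ln(2) / β
Z = 0.6931 / 0.49 = 1.415 km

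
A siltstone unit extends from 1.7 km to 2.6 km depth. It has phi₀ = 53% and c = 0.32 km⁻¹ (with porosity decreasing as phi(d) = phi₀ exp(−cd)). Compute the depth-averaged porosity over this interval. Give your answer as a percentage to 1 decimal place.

26.7%

⟨phi⟩ = (1/(d₂−d₁)) ∫ phi₀ e^(−cd) dd = phi₀·(e^(−c·d₁) − e^(−c·d₂)) / (c·(d₂−d₁))
e^(−0.32×1.7) = 0.5804; e^(−0.32×2.6) = 0.4352
⟨phi⟩ = 0.53 × (0.5804 − 0.4352) / (0.32 × 0.9) = 0.53 × 0.5043 = 0.2673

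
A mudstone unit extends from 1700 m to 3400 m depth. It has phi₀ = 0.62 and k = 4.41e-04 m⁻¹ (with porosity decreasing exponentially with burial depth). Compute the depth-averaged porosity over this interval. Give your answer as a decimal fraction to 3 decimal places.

Working in km (1 km = 1000 m; k in km⁻¹ = k in m⁻¹ × 1000):
⟨phi⟩ = (1/(Z₂−Z₁)) ∫ phi₀ e^(−kZ) dZ = phi₀·(e^(−k·Z₁) − e^(−k·Z₂)) / (k·(Z₂−Z₁))
e^(−0.441×1.7) = 0.4725; e^(−0.441×3.4) = 0.2233
⟨phi⟩ = 0.62 × (0.4725 − 0.2233) / (0.441 × 1.7) = 0.62 × 0.3325 = 0.2061

0.206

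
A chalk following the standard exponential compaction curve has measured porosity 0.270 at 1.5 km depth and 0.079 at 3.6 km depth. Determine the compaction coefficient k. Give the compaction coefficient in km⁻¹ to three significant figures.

Athy: φ(d) = φ₀ e^(−kd) ⇒ φ₁/φ₂ = e^{k(d₂−d₁)} ⇒ k = ln(φ₁/φ₂)/(d₂−d₁)
k = ln(0.27/0.079) / (3.6 − 1.5) = ln(3.418) / 2.1 = 1.2290 / 2.1 = 0.5852 km⁻¹

0.585 km⁻¹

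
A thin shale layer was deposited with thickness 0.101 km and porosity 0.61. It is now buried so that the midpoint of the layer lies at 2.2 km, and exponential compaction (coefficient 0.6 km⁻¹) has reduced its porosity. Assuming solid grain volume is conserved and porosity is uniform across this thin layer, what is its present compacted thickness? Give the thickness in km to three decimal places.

Porosity at 2.2 km: n = 0.61·exp(−0.6×2.2) = 0.1630
Solid-volume conservation: h(1−n) = h₀(1−n₀) ⇒ h = h₀·(1−n₀)/(1−n)
h = 0.101 × (1 − 0.61)/(1 − 0.1630) = 0.101 × 0.4659 = 0.0471 km

0.047 km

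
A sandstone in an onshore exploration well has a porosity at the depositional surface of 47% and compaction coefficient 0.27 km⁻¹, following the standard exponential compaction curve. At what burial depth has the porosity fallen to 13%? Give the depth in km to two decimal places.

Invert Athy's law: d = ln(n₀/n) / β
d = ln(0.47/0.13) / 0.27 = ln(3.615) / 0.27 = 1.2852 / 0.27 = 4.760 km

4.76 km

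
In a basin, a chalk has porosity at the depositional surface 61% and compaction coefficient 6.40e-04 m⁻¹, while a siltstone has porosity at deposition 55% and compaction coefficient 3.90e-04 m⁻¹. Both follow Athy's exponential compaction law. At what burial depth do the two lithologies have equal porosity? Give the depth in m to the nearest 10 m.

Working in km (1 km = 1000 m; k in km⁻¹ = k in m⁻¹ × 1000):
Set φ₀ₐ e^(−kₐZ) = φ₀ᵦ e^(−kᵦZ) ⇒ ln(φ₀ₐ/φ₀ᵦ) = (kₐ − kᵦ)·Z
Z = ln(0.61/0.55) / (0.64 − 0.39) = 0.1035 / 0.25 = 0.414 km

410 m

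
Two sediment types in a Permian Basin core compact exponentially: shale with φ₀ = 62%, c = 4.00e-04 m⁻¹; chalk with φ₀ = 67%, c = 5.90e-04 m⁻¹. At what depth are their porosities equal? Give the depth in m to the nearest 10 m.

Working in km (1 km = 1000 m; c in km⁻¹ = c in m⁻¹ × 1000):
Set φ₀ₐ e^(−cₐz) = φ₀ᵦ e^(−cᵦz) ⇒ ln(φ₀ₐ/φ₀ᵦ) = (cₐ − cᵦ)·z
z = ln(0.62/0.67) / (0.4 − 0.59) = -0.0776 / -0.19 = 0.408 km

410 m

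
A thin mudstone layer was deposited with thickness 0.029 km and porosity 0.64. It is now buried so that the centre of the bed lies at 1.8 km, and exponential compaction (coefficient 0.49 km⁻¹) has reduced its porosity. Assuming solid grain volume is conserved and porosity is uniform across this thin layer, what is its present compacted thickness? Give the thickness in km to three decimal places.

Porosity at 1.8 km: φ = 0.64·exp(−0.49×1.8) = 0.2649
Solid-volume conservation: h(1−φ) = h₀(1−φ₀) ⇒ h = h₀·(1−φ₀)/(1−φ)
h = 0.029 × (1 − 0.64)/(1 − 0.2649) = 0.029 × 0.4897 = 0.0142 km

0.014 km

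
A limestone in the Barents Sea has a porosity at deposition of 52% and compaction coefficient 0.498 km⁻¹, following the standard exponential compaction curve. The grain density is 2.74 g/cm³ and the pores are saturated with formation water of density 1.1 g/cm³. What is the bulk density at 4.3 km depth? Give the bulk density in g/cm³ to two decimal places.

Porosity at depth: phi = 0.52·exp(−0.498×4.3) = 0.52×0.1175 = 0.0611
Bulk density: ρ_b = (1−phi)ρ_g + phi·ρ_f = 0.9389×2.74 + 0.0611×1.1
       = 2.573 + 0.067 = 2.640 g/cm³

2.64 g/cm³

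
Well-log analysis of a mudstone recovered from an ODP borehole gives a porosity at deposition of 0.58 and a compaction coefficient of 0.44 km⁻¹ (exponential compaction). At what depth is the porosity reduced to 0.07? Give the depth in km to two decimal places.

Invert Athy's law: z = ln(phi₀/phi) / c
z = ln(0.58/0.07) / 0.44 = ln(8.286) / 0.44 = 2.1145 / 0.44 = 4.806 km

4.81 km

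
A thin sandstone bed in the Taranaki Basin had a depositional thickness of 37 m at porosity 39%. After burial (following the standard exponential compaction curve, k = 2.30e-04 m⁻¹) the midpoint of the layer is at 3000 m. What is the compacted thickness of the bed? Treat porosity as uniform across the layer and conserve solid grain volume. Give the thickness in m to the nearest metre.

Working in km (1 km = 1000 m; k in km⁻¹ = k in m⁻¹ × 1000):
Porosity at 3 km: phi = 0.39·exp(−0.23×3) = 0.1956
Solid-volume conservation: h(1−phi) = h₀(1−phi₀) ⇒ h = h₀·(1−phi₀)/(1−phi)
h = 0.037 × (1 − 0.39)/(1 − 0.1956) = 0.037 × 0.7583 = 0.0281 km

28 m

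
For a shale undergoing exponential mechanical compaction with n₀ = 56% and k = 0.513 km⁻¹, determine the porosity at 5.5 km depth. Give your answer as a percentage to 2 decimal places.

3.33%

n = n₀·exp(−k·d) = 0.56 × exp(−0.513 × 5.5) = 0.56 × exp(−2.821)
  = 0.56 × 0.0595 = 0.0333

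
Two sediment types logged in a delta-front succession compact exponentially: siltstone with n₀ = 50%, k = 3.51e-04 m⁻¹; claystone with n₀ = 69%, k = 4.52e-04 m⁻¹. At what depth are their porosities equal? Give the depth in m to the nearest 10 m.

3190 m

Working in km (1 km = 1000 m; k in km⁻¹ = k in m⁻¹ × 1000):
Set n₀ₐ e^(−kₐd) = n₀ᵦ e^(−kᵦd) ⇒ ln(n₀ₐ/n₀ᵦ) = (kₐ − kᵦ)·d
d = ln(0.5/0.69) / (0.351 − 0.452) = -0.3221 / -0.101 = 3.189 km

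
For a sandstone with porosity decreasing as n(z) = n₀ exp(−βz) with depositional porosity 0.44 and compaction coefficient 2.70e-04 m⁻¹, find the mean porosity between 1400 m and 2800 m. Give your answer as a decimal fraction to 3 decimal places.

Working in km (1 km = 1000 m; β in km⁻¹ = β in m⁻¹ × 1000):
⟨n⟩ = (1/(z₂−z₁)) ∫ n₀ e^(−βz) dz = n₀·(e^(−β·z₁) − e^(−β·z₂)) / (β·(z₂−z₁))
e^(−0.27×1.4) = 0.6852; e^(−0.27×2.8) = 0.4695
⟨n⟩ = 0.44 × (0.6852 − 0.4695) / (0.27 × 1.4) = 0.44 × 0.5706 = 0.2511

0.251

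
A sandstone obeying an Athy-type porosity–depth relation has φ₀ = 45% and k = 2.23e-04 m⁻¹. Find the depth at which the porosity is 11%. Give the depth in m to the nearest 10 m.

Working in km (1 km = 1000 m; k in km⁻¹ = k in m⁻¹ × 1000):
Invert Athy's law: Z = ln(φ₀/φ) / k
Z = ln(0.45/0.11) / 0.223 = ln(4.091) / 0.223 = 1.4088 / 0.223 = 6.317 km

6320 m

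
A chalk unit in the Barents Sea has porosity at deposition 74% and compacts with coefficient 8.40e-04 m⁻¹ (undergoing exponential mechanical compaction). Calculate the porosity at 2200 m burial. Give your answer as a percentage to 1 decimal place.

Working in km (1 km = 1000 m; β in km⁻¹ = β in m⁻¹ × 1000):
phi = phi₀·exp(−β·Z) = 0.74 × exp(−0.84 × 2.2) = 0.74 × exp(−1.848)
  = 0.74 × 0.1576 = 0.1166

11.7%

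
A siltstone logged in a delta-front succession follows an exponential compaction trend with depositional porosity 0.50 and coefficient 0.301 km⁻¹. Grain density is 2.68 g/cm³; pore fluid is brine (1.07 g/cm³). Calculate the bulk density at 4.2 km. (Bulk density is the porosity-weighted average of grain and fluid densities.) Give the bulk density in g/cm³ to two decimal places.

Porosity at depth: phi = 0.5·exp(−0.301×4.2) = 0.5×0.2825 = 0.1412
Bulk density: ρ_b = (1−phi)ρ_g + phi·ρ_f = 0.8588×2.68 + 0.1412×1.07
       = 2.301 + 0.151 = 2.453 g/cm³

2.45 g/cm³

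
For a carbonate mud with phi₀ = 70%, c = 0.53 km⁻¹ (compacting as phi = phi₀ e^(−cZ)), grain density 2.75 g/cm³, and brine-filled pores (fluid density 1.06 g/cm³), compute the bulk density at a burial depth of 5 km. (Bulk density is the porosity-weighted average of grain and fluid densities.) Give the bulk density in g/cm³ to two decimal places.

Porosity at depth: phi = 0.7·exp(−0.53×5) = 0.7×0.0707 = 0.0495
Bulk density: ρ_b = (1−phi)ρ_g + phi·ρ_f = 0.9505×2.75 + 0.0495×1.06
       = 2.614 + 0.052 = 2.666 g/cm³

2.67 g/cm³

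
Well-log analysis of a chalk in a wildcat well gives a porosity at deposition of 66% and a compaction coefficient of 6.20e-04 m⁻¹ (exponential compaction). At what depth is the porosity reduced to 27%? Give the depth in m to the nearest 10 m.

1440 m

Working in km (1 km = 1000 m; β in km⁻¹ = β in m⁻¹ × 1000):
Invert Athy's law: z = ln(phi₀/phi) / β
z = ln(0.66/0.27) / 0.62 = ln(2.444) / 0.62 = 0.8938 / 0.62 = 1.442 km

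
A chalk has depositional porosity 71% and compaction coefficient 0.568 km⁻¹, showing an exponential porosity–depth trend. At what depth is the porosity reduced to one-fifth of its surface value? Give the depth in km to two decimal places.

φ/φ₀ = 1/5 ⇒ exp(−β·Z) = 1/5 ⇒ Z = ln(5) / β
Z = 1.6094 / 0.568 = 2.834 km

2.83 km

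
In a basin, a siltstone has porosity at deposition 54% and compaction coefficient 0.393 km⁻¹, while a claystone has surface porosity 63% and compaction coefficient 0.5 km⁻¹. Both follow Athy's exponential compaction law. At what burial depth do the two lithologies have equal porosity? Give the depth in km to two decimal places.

1.44 km

Set phi₀ₐ e^(−kₐz) = phi₀ᵦ e^(−kᵦz) ⇒ ln(phi₀ₐ/phi₀ᵦ) = (kₐ − kᵦ)·z
z = ln(0.54/0.63) / (0.393 − 0.5) = -0.1542 / -0.107 = 1.441 km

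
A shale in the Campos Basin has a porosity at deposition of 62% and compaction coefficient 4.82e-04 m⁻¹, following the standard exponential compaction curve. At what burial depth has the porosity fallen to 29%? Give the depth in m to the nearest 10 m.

Working in km (1 km = 1000 m; c in km⁻¹ = c in m⁻¹ × 1000):
Invert Athy's law: z = ln(phi₀/phi) / c
z = ln(0.62/0.29) / 0.482 = ln(2.138) / 0.482 = 0.7598 / 0.482 = 1.576 km

1580 m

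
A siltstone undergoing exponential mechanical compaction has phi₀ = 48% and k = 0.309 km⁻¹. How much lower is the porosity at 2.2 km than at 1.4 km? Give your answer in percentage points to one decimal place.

6.8 percentage points

phi(1.4) = 0.48·e^(−0.309×1.4) = 0.3114
phi(2.2) = 0.48·e^(−0.309×2.2) = 0.2432
Δphi = 0.3114 − 0.2432 = 0.0682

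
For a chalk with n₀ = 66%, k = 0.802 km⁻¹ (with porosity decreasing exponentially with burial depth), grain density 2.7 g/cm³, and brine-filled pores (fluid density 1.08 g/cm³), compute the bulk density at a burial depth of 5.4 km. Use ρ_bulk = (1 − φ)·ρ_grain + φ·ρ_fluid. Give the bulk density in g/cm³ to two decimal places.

Porosity at depth: n = 0.66·exp(−0.802×5.4) = 0.66×0.0132 = 0.0087
Bulk density: ρ_b = (1−n)ρ_g + n·ρ_f = 0.9913×2.7 + 0.0087×1.08
       = 2.677 + 0.009 = 2.686 g/cm³

2.69 g/cm³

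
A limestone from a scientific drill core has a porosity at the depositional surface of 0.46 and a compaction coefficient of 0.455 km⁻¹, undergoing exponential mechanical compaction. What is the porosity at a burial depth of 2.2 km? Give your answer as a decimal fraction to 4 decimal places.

0.1691

φ = φ₀·exp(−c·d) = 0.46 × exp(−0.455 × 2.2) = 0.46 × exp(−1.001)
  = 0.46 × 0.3675 = 0.1691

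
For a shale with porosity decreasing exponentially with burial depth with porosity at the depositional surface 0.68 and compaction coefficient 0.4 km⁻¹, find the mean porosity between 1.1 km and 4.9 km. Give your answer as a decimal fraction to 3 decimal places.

0.225

⟨φ⟩ = (1/(d₂−d₁)) ∫ φ₀ e^(−βd) dd = φ₀·(e^(−β·d₁) − e^(−β·d₂)) / (β·(d₂−d₁))
e^(−0.4×1.1) = 0.6440; e^(−0.4×4.9) = 0.1409
⟨φ⟩ = 0.68 × (0.6440 − 0.1409) / (0.4 × 3.8) = 0.68 × 0.3310 = 0.2251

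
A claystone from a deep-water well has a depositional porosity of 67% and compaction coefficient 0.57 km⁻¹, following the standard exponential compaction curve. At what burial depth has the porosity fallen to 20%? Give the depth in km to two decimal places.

2.12 km

Invert Athy's law: z = ln(φ₀/φ) / k
z = ln(0.67/0.2) / 0.57 = ln(3.35) / 0.57 = 1.2090 / 0.57 = 2.121 km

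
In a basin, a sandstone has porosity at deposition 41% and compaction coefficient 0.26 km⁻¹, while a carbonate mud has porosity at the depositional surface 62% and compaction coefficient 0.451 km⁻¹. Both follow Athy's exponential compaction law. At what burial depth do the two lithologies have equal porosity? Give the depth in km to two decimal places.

Set φ₀ₐ e^(−βₐZ) = φ₀ᵦ e^(−βᵦZ) ⇒ ln(φ₀ₐ/φ₀ᵦ) = (βₐ − βᵦ)·Z
Z = ln(0.41/0.62) / (0.26 − 0.451) = -0.4136 / -0.191 = 2.165 km

2.17 km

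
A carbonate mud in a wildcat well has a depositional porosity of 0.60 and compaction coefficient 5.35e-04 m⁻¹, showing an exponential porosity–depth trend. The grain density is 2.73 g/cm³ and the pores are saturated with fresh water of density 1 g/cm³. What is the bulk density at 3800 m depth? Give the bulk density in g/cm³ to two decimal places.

2.59 g/cm³

Working in km (1 km = 1000 m; c in km⁻¹ = c in m⁻¹ × 1000):
Porosity at depth: φ = 0.6·exp(−0.535×3.8) = 0.6×0.1309 = 0.0786
Bulk density: ρ_b = (1−φ)ρ_g + φ·ρ_f = 0.9214×2.73 + 0.0786×1
       = 2.516 + 0.079 = 2.594 g/cm³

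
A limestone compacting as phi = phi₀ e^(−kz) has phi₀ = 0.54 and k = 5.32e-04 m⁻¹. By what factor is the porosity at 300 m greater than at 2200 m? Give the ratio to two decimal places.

Working in km (1 km = 1000 m; k in km⁻¹ = k in m⁻¹ × 1000):
phi(z₁)/phi(z₂) = e^(−k·z₁)/e^(−k·z₂) = e^{k(z₂−z₁)}
= exp(0.532 × 1.9) = exp(1.011) = 2.7478

2.75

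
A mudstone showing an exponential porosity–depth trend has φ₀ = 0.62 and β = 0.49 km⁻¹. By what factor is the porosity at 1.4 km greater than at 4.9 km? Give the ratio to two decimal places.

φ(Z₁)/φ(Z₂) = e^(−β·Z₁)/e^(−β·Z₂) = e^{β(Z₂−Z₁)}
= exp(0.49 × 3.5) = exp(1.715) = 5.5567

5.56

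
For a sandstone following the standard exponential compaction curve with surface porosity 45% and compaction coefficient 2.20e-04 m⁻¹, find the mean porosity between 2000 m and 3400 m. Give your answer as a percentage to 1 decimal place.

24.9%

Working in km (1 km = 1000 m; β in km⁻¹ = β in m⁻¹ × 1000):
⟨n⟩ = (1/(d₂−d₁)) ∫ n₀ e^(−βd) dd = n₀·(e^(−β·d₁) − e^(−β·d₂)) / (β·(d₂−d₁))
e^(−0.22×2) = 0.6440; e^(−0.22×3.4) = 0.4733
⟨n⟩ = 0.45 × (0.6440 − 0.4733) / (0.22 × 1.4) = 0.45 × 0.5543 = 0.2494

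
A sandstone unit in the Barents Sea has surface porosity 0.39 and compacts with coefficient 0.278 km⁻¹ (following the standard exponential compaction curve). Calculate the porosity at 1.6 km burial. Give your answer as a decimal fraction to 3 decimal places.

0.250

φ = φ₀·exp(−β·Z) = 0.39 × exp(−0.278 × 1.6) = 0.39 × exp(−0.4448)
  = 0.39 × 0.6410 = 0.2500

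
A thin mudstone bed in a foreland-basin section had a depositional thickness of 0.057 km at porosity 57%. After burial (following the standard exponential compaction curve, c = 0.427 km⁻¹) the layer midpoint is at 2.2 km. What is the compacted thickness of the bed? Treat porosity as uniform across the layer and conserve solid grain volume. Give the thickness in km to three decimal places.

Porosity at 2.2 km: phi = 0.57·exp(−0.427×2.2) = 0.2228
Solid-volume conservation: h(1−phi) = h₀(1−phi₀) ⇒ h = h₀·(1−phi₀)/(1−phi)
h = 0.057 × (1 − 0.57)/(1 − 0.2228) = 0.057 × 0.5533 = 0.0315 km

0.032 km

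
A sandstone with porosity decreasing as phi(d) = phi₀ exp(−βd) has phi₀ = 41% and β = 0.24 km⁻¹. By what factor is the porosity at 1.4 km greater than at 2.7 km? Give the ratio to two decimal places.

1.37

phi(d₁)/phi(d₂) = e^(−β·d₁)/e^(−β·d₂) = e^{β(d₂−d₁)}
= exp(0.24 × 1.3) = exp(0.312) = 1.3662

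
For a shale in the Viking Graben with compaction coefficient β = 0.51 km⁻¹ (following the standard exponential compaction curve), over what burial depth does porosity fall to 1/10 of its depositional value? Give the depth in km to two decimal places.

4.51 km

n/n₀ = 1/10 ⇒ exp(−β·d) = 1/10 ⇒ d = ln(10) / β
d = 2.3026 / 0.51 = 4.515 km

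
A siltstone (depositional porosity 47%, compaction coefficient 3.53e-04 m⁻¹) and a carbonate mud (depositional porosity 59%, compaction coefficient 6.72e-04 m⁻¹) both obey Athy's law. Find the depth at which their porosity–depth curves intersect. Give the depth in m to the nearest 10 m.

Working in km (1 km = 1000 m; β in km⁻¹ = β in m⁻¹ × 1000):
Set n₀ₐ e^(−βₐZ) = n₀ᵦ e^(−βᵦZ) ⇒ ln(n₀ₐ/n₀ᵦ) = (βₐ − βᵦ)·Z
Z = ln(0.47/0.59) / (0.353 − 0.672) = -0.2274 / -0.319 = 0.713 km

710 m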